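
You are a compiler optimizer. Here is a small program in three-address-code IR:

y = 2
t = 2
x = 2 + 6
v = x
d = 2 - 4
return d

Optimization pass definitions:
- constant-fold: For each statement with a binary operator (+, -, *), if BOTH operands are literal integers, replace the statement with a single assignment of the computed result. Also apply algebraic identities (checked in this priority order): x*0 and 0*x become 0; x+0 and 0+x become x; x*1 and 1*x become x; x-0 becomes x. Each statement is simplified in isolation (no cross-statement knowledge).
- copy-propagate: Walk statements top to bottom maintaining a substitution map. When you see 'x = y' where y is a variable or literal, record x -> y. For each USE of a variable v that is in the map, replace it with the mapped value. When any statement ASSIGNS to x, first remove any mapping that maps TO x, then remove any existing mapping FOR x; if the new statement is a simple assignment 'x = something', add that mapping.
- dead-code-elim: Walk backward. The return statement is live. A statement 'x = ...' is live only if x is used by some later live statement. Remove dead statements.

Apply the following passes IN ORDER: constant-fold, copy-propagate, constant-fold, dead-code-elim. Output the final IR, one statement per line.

Initial IR:
  y = 2
  t = 2
  x = 2 + 6
  v = x
  d = 2 - 4
  return d
After constant-fold (6 stmts):
  y = 2
  t = 2
  x = 8
  v = x
  d = -2
  return d
After copy-propagate (6 stmts):
  y = 2
  t = 2
  x = 8
  v = 8
  d = -2
  return -2
After constant-fold (6 stmts):
  y = 2
  t = 2
  x = 8
  v = 8
  d = -2
  return -2
After dead-code-elim (1 stmts):
  return -2

Answer: return -2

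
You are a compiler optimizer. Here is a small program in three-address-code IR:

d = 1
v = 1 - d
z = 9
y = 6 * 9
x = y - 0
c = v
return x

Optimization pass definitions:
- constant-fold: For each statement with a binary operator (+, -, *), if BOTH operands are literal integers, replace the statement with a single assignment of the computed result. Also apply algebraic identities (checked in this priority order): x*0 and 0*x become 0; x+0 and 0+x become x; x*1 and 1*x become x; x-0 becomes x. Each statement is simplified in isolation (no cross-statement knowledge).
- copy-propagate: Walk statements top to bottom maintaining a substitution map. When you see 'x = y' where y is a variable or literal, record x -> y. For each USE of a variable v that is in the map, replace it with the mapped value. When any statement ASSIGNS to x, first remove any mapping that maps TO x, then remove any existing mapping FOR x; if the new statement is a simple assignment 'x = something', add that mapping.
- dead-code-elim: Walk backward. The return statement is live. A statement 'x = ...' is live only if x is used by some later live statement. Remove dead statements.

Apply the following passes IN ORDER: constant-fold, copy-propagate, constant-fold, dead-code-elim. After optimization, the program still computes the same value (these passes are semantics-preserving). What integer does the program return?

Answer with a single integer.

Answer: 54

Derivation:
Initial IR:
  d = 1
  v = 1 - d
  z = 9
  y = 6 * 9
  x = y - 0
  c = v
  return x
After constant-fold (7 stmts):
  d = 1
  v = 1 - d
  z = 9
  y = 54
  x = y
  c = v
  return x
After copy-propagate (7 stmts):
  d = 1
  v = 1 - 1
  z = 9
  y = 54
  x = 54
  c = v
  return 54
After constant-fold (7 stmts):
  d = 1
  v = 0
  z = 9
  y = 54
  x = 54
  c = v
  return 54
After dead-code-elim (1 stmts):
  return 54
Evaluate:
  d = 1  =>  d = 1
  v = 1 - d  =>  v = 0
  z = 9  =>  z = 9
  y = 6 * 9  =>  y = 54
  x = y - 0  =>  x = 54
  c = v  =>  c = 0
  return x = 54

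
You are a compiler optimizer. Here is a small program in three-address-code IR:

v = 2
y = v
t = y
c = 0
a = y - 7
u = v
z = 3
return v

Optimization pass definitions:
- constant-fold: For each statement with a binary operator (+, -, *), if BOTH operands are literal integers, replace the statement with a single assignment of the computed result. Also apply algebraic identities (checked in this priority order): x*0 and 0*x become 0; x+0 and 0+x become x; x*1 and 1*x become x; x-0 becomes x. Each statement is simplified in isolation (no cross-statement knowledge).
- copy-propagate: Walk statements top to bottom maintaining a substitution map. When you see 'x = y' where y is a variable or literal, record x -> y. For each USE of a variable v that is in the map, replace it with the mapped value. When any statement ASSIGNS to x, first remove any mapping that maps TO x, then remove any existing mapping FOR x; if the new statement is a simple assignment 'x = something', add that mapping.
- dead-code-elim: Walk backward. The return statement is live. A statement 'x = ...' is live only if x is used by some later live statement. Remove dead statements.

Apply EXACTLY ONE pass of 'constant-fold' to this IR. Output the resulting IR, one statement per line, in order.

Applying constant-fold statement-by-statement:
  [1] v = 2  (unchanged)
  [2] y = v  (unchanged)
  [3] t = y  (unchanged)
  [4] c = 0  (unchanged)
  [5] a = y - 7  (unchanged)
  [6] u = v  (unchanged)
  [7] z = 3  (unchanged)
  [8] return v  (unchanged)
Result (8 stmts):
  v = 2
  y = v
  t = y
  c = 0
  a = y - 7
  u = v
  z = 3
  return v

Answer: v = 2
y = v
t = y
c = 0
a = y - 7
u = v
z = 3
return v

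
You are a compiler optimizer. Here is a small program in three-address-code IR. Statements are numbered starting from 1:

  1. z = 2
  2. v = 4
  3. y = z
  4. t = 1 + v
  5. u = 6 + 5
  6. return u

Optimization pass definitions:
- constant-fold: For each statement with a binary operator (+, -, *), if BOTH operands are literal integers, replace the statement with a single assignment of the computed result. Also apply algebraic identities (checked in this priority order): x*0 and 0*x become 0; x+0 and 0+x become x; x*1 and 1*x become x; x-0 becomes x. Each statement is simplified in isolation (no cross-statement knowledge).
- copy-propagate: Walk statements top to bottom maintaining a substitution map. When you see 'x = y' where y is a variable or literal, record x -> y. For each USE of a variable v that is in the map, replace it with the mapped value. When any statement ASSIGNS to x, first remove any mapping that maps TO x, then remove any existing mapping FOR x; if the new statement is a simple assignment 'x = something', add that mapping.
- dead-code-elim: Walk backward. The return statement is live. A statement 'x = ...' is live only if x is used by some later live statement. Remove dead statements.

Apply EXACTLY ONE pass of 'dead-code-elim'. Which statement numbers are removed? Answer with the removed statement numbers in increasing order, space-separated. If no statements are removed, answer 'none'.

Backward liveness scan:
Stmt 1 'z = 2': DEAD (z not in live set [])
Stmt 2 'v = 4': DEAD (v not in live set [])
Stmt 3 'y = z': DEAD (y not in live set [])
Stmt 4 't = 1 + v': DEAD (t not in live set [])
Stmt 5 'u = 6 + 5': KEEP (u is live); live-in = []
Stmt 6 'return u': KEEP (return); live-in = ['u']
Removed statement numbers: [1, 2, 3, 4]
Surviving IR:
  u = 6 + 5
  return u

Answer: 1 2 3 4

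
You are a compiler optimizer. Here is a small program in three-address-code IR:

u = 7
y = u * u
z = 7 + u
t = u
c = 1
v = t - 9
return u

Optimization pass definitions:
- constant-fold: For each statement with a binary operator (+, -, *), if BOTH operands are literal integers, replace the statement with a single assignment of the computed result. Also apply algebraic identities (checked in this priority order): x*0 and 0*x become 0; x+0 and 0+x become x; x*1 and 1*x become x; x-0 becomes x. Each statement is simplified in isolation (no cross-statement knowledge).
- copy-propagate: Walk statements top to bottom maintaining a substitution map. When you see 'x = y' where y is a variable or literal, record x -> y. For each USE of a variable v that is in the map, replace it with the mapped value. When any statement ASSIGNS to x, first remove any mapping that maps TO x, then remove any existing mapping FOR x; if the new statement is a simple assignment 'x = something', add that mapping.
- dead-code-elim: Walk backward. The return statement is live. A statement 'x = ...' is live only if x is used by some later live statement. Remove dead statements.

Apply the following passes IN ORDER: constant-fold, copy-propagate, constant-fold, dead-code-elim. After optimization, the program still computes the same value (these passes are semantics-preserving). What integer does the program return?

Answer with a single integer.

Answer: 7

Derivation:
Initial IR:
  u = 7
  y = u * u
  z = 7 + u
  t = u
  c = 1
  v = t - 9
  return u
After constant-fold (7 stmts):
  u = 7
  y = u * u
  z = 7 + u
  t = u
  c = 1
  v = t - 9
  return u
After copy-propagate (7 stmts):
  u = 7
  y = 7 * 7
  z = 7 + 7
  t = 7
  c = 1
  v = 7 - 9
  return 7
After constant-fold (7 stmts):
  u = 7
  y = 49
  z = 14
  t = 7
  c = 1
  v = -2
  return 7
After dead-code-elim (1 stmts):
  return 7
Evaluate:
  u = 7  =>  u = 7
  y = u * u  =>  y = 49
  z = 7 + u  =>  z = 14
  t = u  =>  t = 7
  c = 1  =>  c = 1
  v = t - 9  =>  v = -2
  return u = 7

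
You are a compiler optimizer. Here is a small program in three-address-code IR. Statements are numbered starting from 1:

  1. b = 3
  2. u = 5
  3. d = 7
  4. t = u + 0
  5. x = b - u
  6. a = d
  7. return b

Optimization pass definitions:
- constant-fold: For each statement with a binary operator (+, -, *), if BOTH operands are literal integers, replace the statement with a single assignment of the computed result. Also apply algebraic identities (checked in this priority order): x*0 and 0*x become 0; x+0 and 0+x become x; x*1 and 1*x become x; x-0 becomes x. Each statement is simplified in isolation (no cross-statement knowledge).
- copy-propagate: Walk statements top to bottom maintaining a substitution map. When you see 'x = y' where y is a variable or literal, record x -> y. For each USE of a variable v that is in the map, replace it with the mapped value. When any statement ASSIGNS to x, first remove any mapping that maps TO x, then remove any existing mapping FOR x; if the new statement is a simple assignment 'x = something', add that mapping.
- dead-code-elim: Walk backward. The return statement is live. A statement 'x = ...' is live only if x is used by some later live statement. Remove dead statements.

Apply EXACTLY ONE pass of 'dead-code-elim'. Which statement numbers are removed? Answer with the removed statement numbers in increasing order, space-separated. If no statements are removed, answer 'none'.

Answer: 2 3 4 5 6

Derivation:
Backward liveness scan:
Stmt 1 'b = 3': KEEP (b is live); live-in = []
Stmt 2 'u = 5': DEAD (u not in live set ['b'])
Stmt 3 'd = 7': DEAD (d not in live set ['b'])
Stmt 4 't = u + 0': DEAD (t not in live set ['b'])
Stmt 5 'x = b - u': DEAD (x not in live set ['b'])
Stmt 6 'a = d': DEAD (a not in live set ['b'])
Stmt 7 'return b': KEEP (return); live-in = ['b']
Removed statement numbers: [2, 3, 4, 5, 6]
Surviving IR:
  b = 3
  return b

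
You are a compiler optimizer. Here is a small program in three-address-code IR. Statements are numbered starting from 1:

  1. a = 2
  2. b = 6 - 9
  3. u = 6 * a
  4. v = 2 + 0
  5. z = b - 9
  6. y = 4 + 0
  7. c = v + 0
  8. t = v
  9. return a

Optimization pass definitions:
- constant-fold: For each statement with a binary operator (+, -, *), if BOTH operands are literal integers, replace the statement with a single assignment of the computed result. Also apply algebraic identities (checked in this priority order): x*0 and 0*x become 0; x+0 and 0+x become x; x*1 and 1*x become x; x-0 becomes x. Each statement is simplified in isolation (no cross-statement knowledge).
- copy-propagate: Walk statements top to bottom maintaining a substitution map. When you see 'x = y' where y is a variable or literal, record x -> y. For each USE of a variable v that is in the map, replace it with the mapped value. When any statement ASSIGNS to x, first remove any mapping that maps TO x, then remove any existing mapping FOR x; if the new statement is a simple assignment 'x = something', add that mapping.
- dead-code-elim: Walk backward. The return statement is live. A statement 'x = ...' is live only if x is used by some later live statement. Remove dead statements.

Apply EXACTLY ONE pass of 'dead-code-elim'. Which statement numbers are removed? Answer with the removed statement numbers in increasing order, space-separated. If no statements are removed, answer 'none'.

Answer: 2 3 4 5 6 7 8

Derivation:
Backward liveness scan:
Stmt 1 'a = 2': KEEP (a is live); live-in = []
Stmt 2 'b = 6 - 9': DEAD (b not in live set ['a'])
Stmt 3 'u = 6 * a': DEAD (u not in live set ['a'])
Stmt 4 'v = 2 + 0': DEAD (v not in live set ['a'])
Stmt 5 'z = b - 9': DEAD (z not in live set ['a'])
Stmt 6 'y = 4 + 0': DEAD (y not in live set ['a'])
Stmt 7 'c = v + 0': DEAD (c not in live set ['a'])
Stmt 8 't = v': DEAD (t not in live set ['a'])
Stmt 9 'return a': KEEP (return); live-in = ['a']
Removed statement numbers: [2, 3, 4, 5, 6, 7, 8]
Surviving IR:
  a = 2
  return a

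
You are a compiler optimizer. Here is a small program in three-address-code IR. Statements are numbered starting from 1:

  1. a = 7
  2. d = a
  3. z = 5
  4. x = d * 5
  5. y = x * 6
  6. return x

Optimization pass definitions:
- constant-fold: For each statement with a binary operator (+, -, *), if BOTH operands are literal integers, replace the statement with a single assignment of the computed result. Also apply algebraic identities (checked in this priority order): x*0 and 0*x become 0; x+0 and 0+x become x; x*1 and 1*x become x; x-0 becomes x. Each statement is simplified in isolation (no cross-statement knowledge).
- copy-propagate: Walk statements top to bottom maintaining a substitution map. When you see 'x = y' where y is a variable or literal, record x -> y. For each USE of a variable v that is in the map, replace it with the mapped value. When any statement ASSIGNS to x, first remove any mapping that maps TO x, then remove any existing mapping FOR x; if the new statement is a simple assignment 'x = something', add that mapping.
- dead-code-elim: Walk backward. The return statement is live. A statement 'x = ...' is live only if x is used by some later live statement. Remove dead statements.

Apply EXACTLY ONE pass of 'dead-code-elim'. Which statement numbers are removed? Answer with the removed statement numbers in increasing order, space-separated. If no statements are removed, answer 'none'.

Answer: 3 5

Derivation:
Backward liveness scan:
Stmt 1 'a = 7': KEEP (a is live); live-in = []
Stmt 2 'd = a': KEEP (d is live); live-in = ['a']
Stmt 3 'z = 5': DEAD (z not in live set ['d'])
Stmt 4 'x = d * 5': KEEP (x is live); live-in = ['d']
Stmt 5 'y = x * 6': DEAD (y not in live set ['x'])
Stmt 6 'return x': KEEP (return); live-in = ['x']
Removed statement numbers: [3, 5]
Surviving IR:
  a = 7
  d = a
  x = d * 5
  return x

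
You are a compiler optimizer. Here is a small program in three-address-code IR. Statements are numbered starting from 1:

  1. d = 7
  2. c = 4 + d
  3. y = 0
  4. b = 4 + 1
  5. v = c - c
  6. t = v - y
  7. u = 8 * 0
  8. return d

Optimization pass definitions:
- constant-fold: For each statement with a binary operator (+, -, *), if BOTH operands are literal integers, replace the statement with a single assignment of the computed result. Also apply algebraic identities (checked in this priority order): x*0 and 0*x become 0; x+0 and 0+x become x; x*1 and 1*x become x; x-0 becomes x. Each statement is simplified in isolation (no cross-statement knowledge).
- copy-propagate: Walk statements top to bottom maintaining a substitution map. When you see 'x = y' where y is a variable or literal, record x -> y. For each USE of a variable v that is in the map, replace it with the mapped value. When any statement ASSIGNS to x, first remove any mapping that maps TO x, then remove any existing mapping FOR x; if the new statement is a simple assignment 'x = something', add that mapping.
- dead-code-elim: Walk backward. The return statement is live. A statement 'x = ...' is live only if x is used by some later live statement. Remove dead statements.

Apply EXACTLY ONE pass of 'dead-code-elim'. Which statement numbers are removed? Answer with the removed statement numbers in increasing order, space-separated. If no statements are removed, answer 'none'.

Backward liveness scan:
Stmt 1 'd = 7': KEEP (d is live); live-in = []
Stmt 2 'c = 4 + d': DEAD (c not in live set ['d'])
Stmt 3 'y = 0': DEAD (y not in live set ['d'])
Stmt 4 'b = 4 + 1': DEAD (b not in live set ['d'])
Stmt 5 'v = c - c': DEAD (v not in live set ['d'])
Stmt 6 't = v - y': DEAD (t not in live set ['d'])
Stmt 7 'u = 8 * 0': DEAD (u not in live set ['d'])
Stmt 8 'return d': KEEP (return); live-in = ['d']
Removed statement numbers: [2, 3, 4, 5, 6, 7]
Surviving IR:
  d = 7
  return d

Answer: 2 3 4 5 6 7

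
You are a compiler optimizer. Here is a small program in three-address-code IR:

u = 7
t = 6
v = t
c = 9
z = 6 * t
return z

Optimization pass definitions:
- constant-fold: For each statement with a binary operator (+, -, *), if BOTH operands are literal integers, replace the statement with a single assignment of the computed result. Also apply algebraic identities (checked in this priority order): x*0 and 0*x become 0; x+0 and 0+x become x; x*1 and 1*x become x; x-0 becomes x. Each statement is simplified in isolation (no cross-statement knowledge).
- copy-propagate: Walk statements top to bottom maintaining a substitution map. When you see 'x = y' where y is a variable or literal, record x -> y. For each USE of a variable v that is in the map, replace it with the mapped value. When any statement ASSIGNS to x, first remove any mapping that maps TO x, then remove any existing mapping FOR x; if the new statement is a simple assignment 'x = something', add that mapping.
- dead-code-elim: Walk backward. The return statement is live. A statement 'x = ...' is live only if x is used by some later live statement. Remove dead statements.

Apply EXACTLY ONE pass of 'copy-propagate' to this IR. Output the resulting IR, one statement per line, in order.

Answer: u = 7
t = 6
v = 6
c = 9
z = 6 * 6
return z

Derivation:
Applying copy-propagate statement-by-statement:
  [1] u = 7  (unchanged)
  [2] t = 6  (unchanged)
  [3] v = t  -> v = 6
  [4] c = 9  (unchanged)
  [5] z = 6 * t  -> z = 6 * 6
  [6] return z  (unchanged)
Result (6 stmts):
  u = 7
  t = 6
  v = 6
  c = 9
  z = 6 * 6
  return z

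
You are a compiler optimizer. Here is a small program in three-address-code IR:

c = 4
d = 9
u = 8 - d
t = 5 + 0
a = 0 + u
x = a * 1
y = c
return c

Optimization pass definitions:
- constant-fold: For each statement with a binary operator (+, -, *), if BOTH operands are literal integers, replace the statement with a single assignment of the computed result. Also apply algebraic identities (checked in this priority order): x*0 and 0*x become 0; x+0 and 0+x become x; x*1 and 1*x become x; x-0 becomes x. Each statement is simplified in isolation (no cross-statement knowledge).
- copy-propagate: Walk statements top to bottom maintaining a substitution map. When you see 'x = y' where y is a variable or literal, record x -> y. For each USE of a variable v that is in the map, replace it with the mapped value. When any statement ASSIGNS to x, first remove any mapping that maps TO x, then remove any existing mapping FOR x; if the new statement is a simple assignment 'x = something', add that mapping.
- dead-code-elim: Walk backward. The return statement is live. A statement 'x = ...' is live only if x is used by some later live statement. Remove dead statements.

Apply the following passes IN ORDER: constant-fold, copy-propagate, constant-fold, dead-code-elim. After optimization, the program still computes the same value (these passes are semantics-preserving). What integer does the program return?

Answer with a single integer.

Initial IR:
  c = 4
  d = 9
  u = 8 - d
  t = 5 + 0
  a = 0 + u
  x = a * 1
  y = c
  return c
After constant-fold (8 stmts):
  c = 4
  d = 9
  u = 8 - d
  t = 5
  a = u
  x = a
  y = c
  return c
After copy-propagate (8 stmts):
  c = 4
  d = 9
  u = 8 - 9
  t = 5
  a = u
  x = u
  y = 4
  return 4
After constant-fold (8 stmts):
  c = 4
  d = 9
  u = -1
  t = 5
  a = u
  x = u
  y = 4
  return 4
After dead-code-elim (1 stmts):
  return 4
Evaluate:
  c = 4  =>  c = 4
  d = 9  =>  d = 9
  u = 8 - d  =>  u = -1
  t = 5 + 0  =>  t = 5
  a = 0 + u  =>  a = -1
  x = a * 1  =>  x = -1
  y = c  =>  y = 4
  return c = 4

Answer: 4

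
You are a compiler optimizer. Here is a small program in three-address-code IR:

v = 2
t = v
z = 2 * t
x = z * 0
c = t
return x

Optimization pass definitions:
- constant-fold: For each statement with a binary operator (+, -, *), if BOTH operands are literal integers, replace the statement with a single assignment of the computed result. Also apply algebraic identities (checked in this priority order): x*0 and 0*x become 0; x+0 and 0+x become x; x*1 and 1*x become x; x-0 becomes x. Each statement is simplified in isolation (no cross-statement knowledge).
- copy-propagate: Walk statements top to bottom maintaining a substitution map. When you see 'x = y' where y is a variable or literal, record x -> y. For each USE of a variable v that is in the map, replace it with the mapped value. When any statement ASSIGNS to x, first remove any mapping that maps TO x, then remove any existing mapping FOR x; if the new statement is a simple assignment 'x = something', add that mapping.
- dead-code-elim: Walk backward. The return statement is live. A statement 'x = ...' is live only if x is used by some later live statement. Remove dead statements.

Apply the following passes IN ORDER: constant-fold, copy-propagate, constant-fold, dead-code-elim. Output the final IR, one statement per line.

Answer: return 0

Derivation:
Initial IR:
  v = 2
  t = v
  z = 2 * t
  x = z * 0
  c = t
  return x
After constant-fold (6 stmts):
  v = 2
  t = v
  z = 2 * t
  x = 0
  c = t
  return x
After copy-propagate (6 stmts):
  v = 2
  t = 2
  z = 2 * 2
  x = 0
  c = 2
  return 0
After constant-fold (6 stmts):
  v = 2
  t = 2
  z = 4
  x = 0
  c = 2
  return 0
After dead-code-elim (1 stmts):
  return 0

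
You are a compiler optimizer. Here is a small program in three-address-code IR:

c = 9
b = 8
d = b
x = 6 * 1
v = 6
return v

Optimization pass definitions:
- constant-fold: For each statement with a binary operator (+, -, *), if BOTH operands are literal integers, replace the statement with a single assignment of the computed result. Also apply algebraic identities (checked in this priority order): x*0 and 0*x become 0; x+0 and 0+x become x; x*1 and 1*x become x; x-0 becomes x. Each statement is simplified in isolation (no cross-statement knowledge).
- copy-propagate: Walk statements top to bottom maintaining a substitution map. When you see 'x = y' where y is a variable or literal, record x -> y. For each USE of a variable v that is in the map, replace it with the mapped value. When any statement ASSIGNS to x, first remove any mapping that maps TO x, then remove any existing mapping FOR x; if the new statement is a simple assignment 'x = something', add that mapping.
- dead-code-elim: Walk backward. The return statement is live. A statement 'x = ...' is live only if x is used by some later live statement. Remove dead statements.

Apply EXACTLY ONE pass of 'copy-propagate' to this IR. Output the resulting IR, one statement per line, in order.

Applying copy-propagate statement-by-statement:
  [1] c = 9  (unchanged)
  [2] b = 8  (unchanged)
  [3] d = b  -> d = 8
  [4] x = 6 * 1  (unchanged)
  [5] v = 6  (unchanged)
  [6] return v  -> return 6
Result (6 stmts):
  c = 9
  b = 8
  d = 8
  x = 6 * 1
  v = 6
  return 6

Answer: c = 9
b = 8
d = 8
x = 6 * 1
v = 6
return 6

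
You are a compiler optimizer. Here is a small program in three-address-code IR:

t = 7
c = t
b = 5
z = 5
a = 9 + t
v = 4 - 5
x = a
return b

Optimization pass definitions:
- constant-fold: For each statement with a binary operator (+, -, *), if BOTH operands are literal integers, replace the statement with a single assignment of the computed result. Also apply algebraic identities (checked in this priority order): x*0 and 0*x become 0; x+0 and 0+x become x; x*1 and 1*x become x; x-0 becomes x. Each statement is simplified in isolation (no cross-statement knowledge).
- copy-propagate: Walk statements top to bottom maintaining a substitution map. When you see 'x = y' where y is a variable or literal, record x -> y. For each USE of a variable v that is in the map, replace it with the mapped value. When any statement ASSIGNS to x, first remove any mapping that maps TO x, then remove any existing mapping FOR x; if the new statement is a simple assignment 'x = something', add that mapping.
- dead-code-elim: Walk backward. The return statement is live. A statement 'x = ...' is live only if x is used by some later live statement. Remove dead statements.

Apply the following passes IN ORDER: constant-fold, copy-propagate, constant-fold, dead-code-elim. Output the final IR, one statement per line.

Answer: return 5

Derivation:
Initial IR:
  t = 7
  c = t
  b = 5
  z = 5
  a = 9 + t
  v = 4 - 5
  x = a
  return b
After constant-fold (8 stmts):
  t = 7
  c = t
  b = 5
  z = 5
  a = 9 + t
  v = -1
  x = a
  return b
After copy-propagate (8 stmts):
  t = 7
  c = 7
  b = 5
  z = 5
  a = 9 + 7
  v = -1
  x = a
  return 5
After constant-fold (8 stmts):
  t = 7
  c = 7
  b = 5
  z = 5
  a = 16
  v = -1
  x = a
  return 5
After dead-code-elim (1 stmts):
  return 5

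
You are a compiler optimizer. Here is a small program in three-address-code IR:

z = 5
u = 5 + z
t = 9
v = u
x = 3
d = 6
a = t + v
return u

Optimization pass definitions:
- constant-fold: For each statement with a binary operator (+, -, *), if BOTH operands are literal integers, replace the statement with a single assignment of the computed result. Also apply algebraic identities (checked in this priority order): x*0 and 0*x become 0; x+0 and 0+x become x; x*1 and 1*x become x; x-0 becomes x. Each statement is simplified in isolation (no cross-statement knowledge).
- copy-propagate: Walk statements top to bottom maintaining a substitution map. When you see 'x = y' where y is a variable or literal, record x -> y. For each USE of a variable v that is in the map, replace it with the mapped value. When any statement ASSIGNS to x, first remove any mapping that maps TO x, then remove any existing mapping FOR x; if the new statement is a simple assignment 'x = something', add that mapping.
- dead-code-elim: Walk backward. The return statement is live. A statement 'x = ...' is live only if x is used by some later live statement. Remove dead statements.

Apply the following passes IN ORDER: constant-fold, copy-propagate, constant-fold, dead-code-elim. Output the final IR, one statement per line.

Initial IR:
  z = 5
  u = 5 + z
  t = 9
  v = u
  x = 3
  d = 6
  a = t + v
  return u
After constant-fold (8 stmts):
  z = 5
  u = 5 + z
  t = 9
  v = u
  x = 3
  d = 6
  a = t + v
  return u
After copy-propagate (8 stmts):
  z = 5
  u = 5 + 5
  t = 9
  v = u
  x = 3
  d = 6
  a = 9 + u
  return u
After constant-fold (8 stmts):
  z = 5
  u = 10
  t = 9
  v = u
  x = 3
  d = 6
  a = 9 + u
  return u
After dead-code-elim (2 stmts):
  u = 10
  return u

Answer: u = 10
return u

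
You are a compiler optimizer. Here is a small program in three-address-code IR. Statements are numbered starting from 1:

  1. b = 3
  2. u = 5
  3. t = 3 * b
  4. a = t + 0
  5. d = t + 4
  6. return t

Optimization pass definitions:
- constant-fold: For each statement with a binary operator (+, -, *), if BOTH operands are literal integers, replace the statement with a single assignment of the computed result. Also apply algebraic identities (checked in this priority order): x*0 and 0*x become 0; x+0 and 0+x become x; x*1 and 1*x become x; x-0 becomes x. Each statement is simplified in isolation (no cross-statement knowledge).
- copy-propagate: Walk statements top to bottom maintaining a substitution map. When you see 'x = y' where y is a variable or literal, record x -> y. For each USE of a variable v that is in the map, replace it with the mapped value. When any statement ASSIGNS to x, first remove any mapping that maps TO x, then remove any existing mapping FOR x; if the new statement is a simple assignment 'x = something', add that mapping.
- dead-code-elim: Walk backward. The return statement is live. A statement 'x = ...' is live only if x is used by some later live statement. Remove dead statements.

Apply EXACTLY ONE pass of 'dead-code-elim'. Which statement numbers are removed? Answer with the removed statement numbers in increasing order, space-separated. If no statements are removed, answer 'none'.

Answer: 2 4 5

Derivation:
Backward liveness scan:
Stmt 1 'b = 3': KEEP (b is live); live-in = []
Stmt 2 'u = 5': DEAD (u not in live set ['b'])
Stmt 3 't = 3 * b': KEEP (t is live); live-in = ['b']
Stmt 4 'a = t + 0': DEAD (a not in live set ['t'])
Stmt 5 'd = t + 4': DEAD (d not in live set ['t'])
Stmt 6 'return t': KEEP (return); live-in = ['t']
Removed statement numbers: [2, 4, 5]
Surviving IR:
  b = 3
  t = 3 * b
  return t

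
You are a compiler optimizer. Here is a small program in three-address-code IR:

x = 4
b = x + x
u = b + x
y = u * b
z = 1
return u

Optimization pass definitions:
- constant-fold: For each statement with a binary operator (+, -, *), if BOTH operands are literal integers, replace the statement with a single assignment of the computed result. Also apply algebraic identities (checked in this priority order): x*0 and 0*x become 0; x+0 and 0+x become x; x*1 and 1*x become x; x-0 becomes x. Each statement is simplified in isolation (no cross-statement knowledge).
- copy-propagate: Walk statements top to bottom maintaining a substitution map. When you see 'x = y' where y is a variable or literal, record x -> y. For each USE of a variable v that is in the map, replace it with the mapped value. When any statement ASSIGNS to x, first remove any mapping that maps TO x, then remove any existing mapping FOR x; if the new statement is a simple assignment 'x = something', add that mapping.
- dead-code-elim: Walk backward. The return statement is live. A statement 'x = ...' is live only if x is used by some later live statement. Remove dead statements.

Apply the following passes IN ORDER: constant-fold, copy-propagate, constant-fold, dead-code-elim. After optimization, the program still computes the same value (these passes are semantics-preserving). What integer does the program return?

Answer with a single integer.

Answer: 12

Derivation:
Initial IR:
  x = 4
  b = x + x
  u = b + x
  y = u * b
  z = 1
  return u
After constant-fold (6 stmts):
  x = 4
  b = x + x
  u = b + x
  y = u * b
  z = 1
  return u
After copy-propagate (6 stmts):
  x = 4
  b = 4 + 4
  u = b + 4
  y = u * b
  z = 1
  return u
After constant-fold (6 stmts):
  x = 4
  b = 8
  u = b + 4
  y = u * b
  z = 1
  return u
After dead-code-elim (3 stmts):
  b = 8
  u = b + 4
  return u
Evaluate:
  x = 4  =>  x = 4
  b = x + x  =>  b = 8
  u = b + x  =>  u = 12
  y = u * b  =>  y = 96
  z = 1  =>  z = 1
  return u = 12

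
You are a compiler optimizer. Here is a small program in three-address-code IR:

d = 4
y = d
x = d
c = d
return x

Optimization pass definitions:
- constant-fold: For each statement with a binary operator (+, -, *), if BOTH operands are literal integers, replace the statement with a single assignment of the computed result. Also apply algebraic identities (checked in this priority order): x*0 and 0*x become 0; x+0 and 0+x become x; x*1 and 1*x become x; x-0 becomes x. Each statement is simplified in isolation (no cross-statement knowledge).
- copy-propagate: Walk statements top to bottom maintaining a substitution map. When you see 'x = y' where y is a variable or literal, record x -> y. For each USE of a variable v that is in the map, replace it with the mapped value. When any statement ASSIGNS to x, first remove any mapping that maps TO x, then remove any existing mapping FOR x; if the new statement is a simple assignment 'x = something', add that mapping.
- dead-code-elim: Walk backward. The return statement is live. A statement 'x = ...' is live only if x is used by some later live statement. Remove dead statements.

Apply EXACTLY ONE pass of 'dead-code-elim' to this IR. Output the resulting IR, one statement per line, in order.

Applying dead-code-elim statement-by-statement:
  [5] return x  -> KEEP (return); live=['x']
  [4] c = d  -> DEAD (c not live)
  [3] x = d  -> KEEP; live=['d']
  [2] y = d  -> DEAD (y not live)
  [1] d = 4  -> KEEP; live=[]
Result (3 stmts):
  d = 4
  x = d
  return x

Answer: d = 4
x = d
return x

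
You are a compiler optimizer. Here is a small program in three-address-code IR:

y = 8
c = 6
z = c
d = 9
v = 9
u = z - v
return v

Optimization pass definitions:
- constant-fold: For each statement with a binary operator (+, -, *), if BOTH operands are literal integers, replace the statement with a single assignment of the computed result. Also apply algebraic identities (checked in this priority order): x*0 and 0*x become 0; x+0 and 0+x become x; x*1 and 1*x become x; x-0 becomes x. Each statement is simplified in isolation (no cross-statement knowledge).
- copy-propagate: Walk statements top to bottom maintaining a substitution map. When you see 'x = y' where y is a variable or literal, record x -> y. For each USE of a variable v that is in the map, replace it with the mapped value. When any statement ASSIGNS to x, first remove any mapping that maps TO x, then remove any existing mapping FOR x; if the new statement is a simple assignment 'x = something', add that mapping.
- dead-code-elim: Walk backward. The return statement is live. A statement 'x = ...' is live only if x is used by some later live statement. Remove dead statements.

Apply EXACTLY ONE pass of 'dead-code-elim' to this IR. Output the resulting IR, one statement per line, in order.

Answer: v = 9
return v

Derivation:
Applying dead-code-elim statement-by-statement:
  [7] return v  -> KEEP (return); live=['v']
  [6] u = z - v  -> DEAD (u not live)
  [5] v = 9  -> KEEP; live=[]
  [4] d = 9  -> DEAD (d not live)
  [3] z = c  -> DEAD (z not live)
  [2] c = 6  -> DEAD (c not live)
  [1] y = 8  -> DEAD (y not live)
Result (2 stmts):
  v = 9
  return v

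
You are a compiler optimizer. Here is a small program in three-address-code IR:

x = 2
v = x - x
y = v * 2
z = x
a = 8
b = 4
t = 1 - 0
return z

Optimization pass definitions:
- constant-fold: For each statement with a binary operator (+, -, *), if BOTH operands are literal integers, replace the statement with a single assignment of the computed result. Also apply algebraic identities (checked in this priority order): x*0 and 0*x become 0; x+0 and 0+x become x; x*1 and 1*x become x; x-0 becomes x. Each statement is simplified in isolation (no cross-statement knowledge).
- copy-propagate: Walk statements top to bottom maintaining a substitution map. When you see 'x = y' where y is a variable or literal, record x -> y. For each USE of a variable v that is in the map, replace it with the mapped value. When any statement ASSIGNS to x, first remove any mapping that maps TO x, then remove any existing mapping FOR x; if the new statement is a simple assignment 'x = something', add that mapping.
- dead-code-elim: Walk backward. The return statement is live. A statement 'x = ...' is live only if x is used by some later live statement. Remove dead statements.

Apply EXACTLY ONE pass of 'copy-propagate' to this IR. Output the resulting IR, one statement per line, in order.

Applying copy-propagate statement-by-statement:
  [1] x = 2  (unchanged)
  [2] v = x - x  -> v = 2 - 2
  [3] y = v * 2  (unchanged)
  [4] z = x  -> z = 2
  [5] a = 8  (unchanged)
  [6] b = 4  (unchanged)
  [7] t = 1 - 0  (unchanged)
  [8] return z  -> return 2
Result (8 stmts):
  x = 2
  v = 2 - 2
  y = v * 2
  z = 2
  a = 8
  b = 4
  t = 1 - 0
  return 2

Answer: x = 2
v = 2 - 2
y = v * 2
z = 2
a = 8
b = 4
t = 1 - 0
return 2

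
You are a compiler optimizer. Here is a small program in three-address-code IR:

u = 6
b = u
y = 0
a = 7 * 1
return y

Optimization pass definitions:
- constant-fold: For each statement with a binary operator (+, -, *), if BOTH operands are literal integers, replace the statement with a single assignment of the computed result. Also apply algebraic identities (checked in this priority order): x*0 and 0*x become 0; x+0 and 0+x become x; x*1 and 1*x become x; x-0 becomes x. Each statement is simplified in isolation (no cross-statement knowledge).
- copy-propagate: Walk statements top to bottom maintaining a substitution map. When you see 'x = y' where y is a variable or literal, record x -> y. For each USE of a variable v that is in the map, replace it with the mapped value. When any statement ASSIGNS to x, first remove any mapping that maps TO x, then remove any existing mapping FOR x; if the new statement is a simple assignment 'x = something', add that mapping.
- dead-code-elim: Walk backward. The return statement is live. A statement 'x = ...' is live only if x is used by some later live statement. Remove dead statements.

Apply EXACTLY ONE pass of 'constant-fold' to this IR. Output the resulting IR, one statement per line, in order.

Answer: u = 6
b = u
y = 0
a = 7
return y

Derivation:
Applying constant-fold statement-by-statement:
  [1] u = 6  (unchanged)
  [2] b = u  (unchanged)
  [3] y = 0  (unchanged)
  [4] a = 7 * 1  -> a = 7
  [5] return y  (unchanged)
Result (5 stmts):
  u = 6
  b = u
  y = 0
  a = 7
  return y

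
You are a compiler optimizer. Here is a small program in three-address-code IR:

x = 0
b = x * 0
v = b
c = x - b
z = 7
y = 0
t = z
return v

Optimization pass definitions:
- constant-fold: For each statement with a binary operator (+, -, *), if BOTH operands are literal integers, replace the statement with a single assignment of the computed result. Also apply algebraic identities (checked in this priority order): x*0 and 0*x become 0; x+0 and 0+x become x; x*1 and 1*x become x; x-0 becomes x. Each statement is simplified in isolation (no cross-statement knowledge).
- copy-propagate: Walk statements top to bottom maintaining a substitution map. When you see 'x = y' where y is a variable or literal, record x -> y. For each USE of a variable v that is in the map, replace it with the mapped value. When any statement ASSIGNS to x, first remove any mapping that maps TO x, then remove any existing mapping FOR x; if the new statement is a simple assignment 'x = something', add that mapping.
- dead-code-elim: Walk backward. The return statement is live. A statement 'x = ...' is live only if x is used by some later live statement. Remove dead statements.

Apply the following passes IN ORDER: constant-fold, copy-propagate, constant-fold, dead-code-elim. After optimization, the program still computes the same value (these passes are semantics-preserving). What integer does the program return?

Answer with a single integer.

Answer: 0

Derivation:
Initial IR:
  x = 0
  b = x * 0
  v = b
  c = x - b
  z = 7
  y = 0
  t = z
  return v
After constant-fold (8 stmts):
  x = 0
  b = 0
  v = b
  c = x - b
  z = 7
  y = 0
  t = z
  return v
After copy-propagate (8 stmts):
  x = 0
  b = 0
  v = 0
  c = 0 - 0
  z = 7
  y = 0
  t = 7
  return 0
After constant-fold (8 stmts):
  x = 0
  b = 0
  v = 0
  c = 0
  z = 7
  y = 0
  t = 7
  return 0
After dead-code-elim (1 stmts):
  return 0
Evaluate:
  x = 0  =>  x = 0
  b = x * 0  =>  b = 0
  v = b  =>  v = 0
  c = x - b  =>  c = 0
  z = 7  =>  z = 7
  y = 0  =>  y = 0
  t = z  =>  t = 7
  return v = 0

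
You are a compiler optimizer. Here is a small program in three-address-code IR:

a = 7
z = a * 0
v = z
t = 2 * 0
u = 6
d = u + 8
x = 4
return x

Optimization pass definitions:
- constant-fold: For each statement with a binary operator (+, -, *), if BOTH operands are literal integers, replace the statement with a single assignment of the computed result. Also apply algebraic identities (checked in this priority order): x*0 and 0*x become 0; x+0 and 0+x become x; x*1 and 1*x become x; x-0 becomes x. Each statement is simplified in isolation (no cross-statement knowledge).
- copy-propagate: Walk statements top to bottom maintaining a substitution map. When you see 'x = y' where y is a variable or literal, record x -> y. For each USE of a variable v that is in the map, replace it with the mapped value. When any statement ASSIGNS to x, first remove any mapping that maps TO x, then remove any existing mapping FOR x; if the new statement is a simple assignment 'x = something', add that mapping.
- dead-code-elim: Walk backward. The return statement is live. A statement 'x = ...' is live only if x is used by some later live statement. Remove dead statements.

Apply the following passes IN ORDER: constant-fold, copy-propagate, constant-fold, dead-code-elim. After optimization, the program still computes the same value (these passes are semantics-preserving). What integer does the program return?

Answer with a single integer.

Initial IR:
  a = 7
  z = a * 0
  v = z
  t = 2 * 0
  u = 6
  d = u + 8
  x = 4
  return x
After constant-fold (8 stmts):
  a = 7
  z = 0
  v = z
  t = 0
  u = 6
  d = u + 8
  x = 4
  return x
After copy-propagate (8 stmts):
  a = 7
  z = 0
  v = 0
  t = 0
  u = 6
  d = 6 + 8
  x = 4
  return 4
After constant-fold (8 stmts):
  a = 7
  z = 0
  v = 0
  t = 0
  u = 6
  d = 14
  x = 4
  return 4
After dead-code-elim (1 stmts):
  return 4
Evaluate:
  a = 7  =>  a = 7
  z = a * 0  =>  z = 0
  v = z  =>  v = 0
  t = 2 * 0  =>  t = 0
  u = 6  =>  u = 6
  d = u + 8  =>  d = 14
  x = 4  =>  x = 4
  return x = 4

Answer: 4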